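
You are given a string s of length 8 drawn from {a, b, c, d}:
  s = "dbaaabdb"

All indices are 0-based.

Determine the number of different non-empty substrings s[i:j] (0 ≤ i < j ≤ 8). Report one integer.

29

rank→(start, suffix):
  0 → (2, 'aaabdb')
  1 → (3, 'aabdb')
  2 → (4, 'abdb')
  3 → (7, 'b')
  4 → (1, 'baaabdb')
  5 → (5, 'bdb')
  6 → (6, 'db')
  7 → (0, 'dbaaabdb')

SA = [2, 3, 4, 7, 1, 5, 6, 0]
i: (SA[i-1],SA[i]) lcp shared
  1: (2,3) 2 'aa'
  2: (3,4) 1 'a'
  3: (4,7) 0 ''
  4: (7,1) 1 'b'
  5: (1,5) 1 'b'
  6: (5,6) 0 ''
  7: (6,0) 2 'db'

n(n+1)/2 = 8·9/2 = 36
Σ LCP = 0 + 2 + 1 + 0 + 1 + 1 + 0 + 2 = 7
distinct = 36 − 7 = 29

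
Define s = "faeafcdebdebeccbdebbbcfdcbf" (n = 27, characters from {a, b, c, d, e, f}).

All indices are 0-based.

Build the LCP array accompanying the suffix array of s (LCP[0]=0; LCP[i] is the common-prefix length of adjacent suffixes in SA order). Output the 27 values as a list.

[0, 1, 0, 2, 1, 1, 4, 1, 1, 0, 2, 1, 1, 1, 0, 1, 3, 3, 0, 1, 2, 2, 1, 0, 1, 1, 1]

rank | idx | suffix
   0 |   1 | aeafcdebdebeccbdebbbcfdcbf
   1 |   3 | afcdebdebeccbdebbbcfdcbf
   2 |  18 | bbbcfdcbf
   3 |  19 | bbcfdcbf
   4 |  20 | bcfdcbf
   5 |  15 | bdebbbcfdcbf
   6 |   8 | bdebeccbdebbbcfdcbf
   7 |  11 | beccbdebbbcfdcbf
   8 |  25 | bf
   9 |  14 | cbdebbbcfdcbf
  10 |  24 | cbf
  11 |  13 | ccbdebbbcfdcbf
  12 |   5 | cdebdebeccbdebbbcfdcbf
  13 |  21 | cfdcbf
  14 |  23 | dcbf
  15 |  16 | debbbcfdcbf
  16 |   6 | debdebeccbdebbbcfdcbf
  17 |   9 | debeccbdebbbcfdcbf
  18 |   2 | eafcdebdebeccbdebbbcfdcbf
  19 |  17 | ebbbcfdcbf
  20 |   7 | ebdebeccbdebbbcfdcbf
  21 |  10 | ebeccbdebbbcfdcbf
  22 |  12 | eccbdebbbcfdcbf
  23 |  26 | f
  24 |   0 | faeafcdebdebeccbdebbbcfdcbf
  25 |   4 | fcdebdebeccbdebbbcfdcbf
  26 |  22 | fdcbf

SA = [1, 3, 18, 19, 20, 15, 8, 11, 25, 14, 24, 13, 5, 21, 23, 16, 6, 9, 2, 17, 7, 10, 12, 26, 0, 4, 22]
rank  pair      lcp
   1  s[1:],s[3:]  1  'a'
   2  s[3:],s[18:]  0  ''
   3  s[18:],s[19:]  2  'bb'
   4  s[19:],s[20:]  1  'b'
   5  s[20:],s[15:]  1  'b'
   6  s[15:],s[8:]  4  'bdeb'
   7  s[8:],s[11:]  1  'b'
   8  s[11:],s[25:]  1  'b'
   9  s[25:],s[14:]  0  ''
  10  s[14:],s[24:]  2  'cb'
  11  s[24:],s[13:]  1  'c'
  12  s[13:],s[5:]  1  'c'
  13  s[5:],s[21:]  1  'c'
  14  s[21:],s[23:]  0  ''
  15  s[23:],s[16:]  1  'd'
  16  s[16:],s[6:]  3  'deb'
  17  s[6:],s[9:]  3  'deb'
  18  s[9:],s[2:]  0  ''
  19  s[2:],s[17:]  1  'e'
  20  s[17:],s[7:]  2  'eb'
  21  s[7:],s[10:]  2  'eb'
  22  s[10:],s[12:]  1  'e'
  23  s[12:],s[26:]  0  ''
  24  s[26:],s[0:]  1  'f'
  25  s[0:],s[4:]  1  'f'
  26  s[4:],s[22:]  1  'f'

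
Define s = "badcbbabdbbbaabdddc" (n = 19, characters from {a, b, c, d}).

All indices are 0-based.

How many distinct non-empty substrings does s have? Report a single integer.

sorted suffixes:
  #0 SA[0]=12  'aabdddc'
  #1 SA[1]=6  'abdbbbaabdddc'
  #2 SA[2]=13  'abdddc'
  #3 SA[3]=1  'adcbbabdbbbaabdddc'
  #4 SA[4]=11  'baabdddc'
  #5 SA[5]=5  'babdbbbaabdddc'
  #6 SA[6]=0  'badcbbabdbbbaabdddc'
  #7 SA[7]=10  'bbaabdddc'
  #8 SA[8]=4  'bbabdbbbaabdddc'
  #9 SA[9]=9  'bbbaabdddc'
  #10 SA[10]=7  'bdbbbaabdddc'
  #11 SA[11]=14  'bdddc'
  #12 SA[12]=18  'c'
  #13 SA[13]=3  'cbbabdbbbaabdddc'
  #14 SA[14]=8  'dbbbaabdddc'
  #15 SA[15]=17  'dc'
  #16 SA[16]=2  'dcbbabdbbbaabdddc'
  #17 SA[17]=16  'ddc'
  #18 SA[18]=15  'dddc'

SA = [12, 6, 13, 1, 11, 5, 0, 10, 4, 9, 7, 14, 18, 3, 8, 17, 2, 16, 15]
[i] adj suffixes → lcp
  [1] 12/6 → 1 ('a')
  [2] 6/13 → 3 ('abd')
  [3] 13/1 → 1 ('a')
  [4] 1/11 → 0 ('')
  [5] 11/5 → 2 ('ba')
  [6] 5/0 → 2 ('ba')
  [7] 0/10 → 1 ('b')
  [8] 10/4 → 3 ('bba')
  [9] 4/9 → 2 ('bb')
  [10] 9/7 → 1 ('b')
  [11] 7/14 → 2 ('bd')
  [12] 14/18 → 0 ('')
  [13] 18/3 → 1 ('c')
  [14] 3/8 → 0 ('')
  [15] 8/17 → 1 ('d')
  [16] 17/2 → 2 ('dc')
  [17] 2/16 → 1 ('d')
  [18] 16/15 → 2 ('dd')

n(n+1)/2 = 19·20/2 = 190
Σ LCP = 0 + 1 + 3 + 1 + 0 + 2 + 2 + 1 + 3 + 2 + 1 + 2 + 0 + 1 + 0 + 1 + 2 + 1 + 2 = 25
distinct = 190 − 25 = 165

165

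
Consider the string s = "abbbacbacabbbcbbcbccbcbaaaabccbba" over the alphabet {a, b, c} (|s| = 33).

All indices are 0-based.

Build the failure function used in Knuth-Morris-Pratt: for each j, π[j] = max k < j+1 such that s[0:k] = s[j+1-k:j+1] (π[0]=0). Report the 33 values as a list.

π[0] = 0
j=1 s[j]='b': π[1]=0 (border '')
j=2 s[j]='b': π[2]=0 (border '')
j=3 s[j]='b': π[3]=0 (border '')
j=4 s[j]='a': π[4]=1 (border 'a')
j=5 s[j]='c': k: 1→0; π[5]=0 (border '')
j=6 s[j]='b': π[6]=0 (border '')
j=7 s[j]='a': π[7]=1 (border 'a')
j=8 s[j]='c': k: 1→0; π[8]=0 (border '')
j=9 s[j]='a': π[9]=1 (border 'a')
j=10 s[j]='b': π[10]=2 (border 'ab')
j=11 s[j]='b': π[11]=3 (border 'abb')
j=12 s[j]='b': π[12]=4 (border 'abbb')
j=13 s[j]='c': k: 4→0; π[13]=0 (border '')
j=14 s[j]='b': π[14]=0 (border '')
j=15 s[j]='b': π[15]=0 (border '')
j=16 s[j]='c': π[16]=0 (border '')
j=17 s[j]='b': π[17]=0 (border '')
j=18 s[j]='c': π[18]=0 (border '')
j=19 s[j]='c': π[19]=0 (border '')
j=20 s[j]='b': π[20]=0 (border '')
j=21 s[j]='c': π[21]=0 (border '')
j=22 s[j]='b': π[22]=0 (border '')
j=23 s[j]='a': π[23]=1 (border 'a')
j=24 s[j]='a': k: 1→0; π[24]=1 (border 'a')
j=25 s[j]='a': k: 1→0; π[25]=1 (border 'a')
j=26 s[j]='a': k: 1→0; π[26]=1 (border 'a')
j=27 s[j]='b': π[27]=2 (border 'ab')
j=28 s[j]='c': k: 2→0; π[28]=0 (border '')
j=29 s[j]='c': π[29]=0 (border '')
j=30 s[j]='b': π[30]=0 (border '')
j=31 s[j]='b': π[31]=0 (border '')
j=32 s[j]='a': π[32]=1 (border 'a')

[0, 0, 0, 0, 1, 0, 0, 1, 0, 1, 2, 3, 4, 0, 0, 0, 0, 0, 0, 0, 0, 0, 0, 1, 1, 1, 1, 2, 0, 0, 0, 0, 1]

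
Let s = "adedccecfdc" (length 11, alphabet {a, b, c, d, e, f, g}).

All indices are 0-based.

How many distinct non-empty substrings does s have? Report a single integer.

sorted suffixes:
  #0 SA[0]=0  'adedccecfdc'
  #1 SA[1]=10  'c'
  #2 SA[2]=4  'ccecfdc'
  #3 SA[3]=5  'cecfdc'
  #4 SA[4]=7  'cfdc'
  #5 SA[5]=9  'dc'
  #6 SA[6]=3  'dccecfdc'
  #7 SA[7]=1  'dedccecfdc'
  #8 SA[8]=6  'ecfdc'
  #9 SA[9]=2  'edccecfdc'
  #10 SA[10]=8  'fdc'

SA = [0, 10, 4, 5, 7, 9, 3, 1, 6, 2, 8]
[i] adj suffixes → lcp
  [1] 0/10 → 0 ('')
  [2] 10/4 → 1 ('c')
  [3] 4/5 → 1 ('c')
  [4] 5/7 → 1 ('c')
  [5] 7/9 → 0 ('')
  [6] 9/3 → 2 ('dc')
  [7] 3/1 → 1 ('d')
  [8] 1/6 → 0 ('')
  [9] 6/2 → 1 ('e')
  [10] 2/8 → 0 ('')

n(n+1)/2 = 11·12/2 = 66
Σ LCP = 0 + 0 + 1 + 1 + 1 + 0 + 2 + 1 + 0 + 1 + 0 = 7
distinct = 66 − 7 = 59

59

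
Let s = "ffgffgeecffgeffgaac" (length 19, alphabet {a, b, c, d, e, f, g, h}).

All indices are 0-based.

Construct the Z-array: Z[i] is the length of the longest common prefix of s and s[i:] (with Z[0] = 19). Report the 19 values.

Z[0]=19
i=1: fresh scan; Z[1]=1 grow→box=[1,2)
i=2: fresh scan; Z[2]=0
i=3: fresh scan; Z[3]=3 grow→box=[3,6)
i=4: min(r-i=2, Z[1]=1)=1; Z[4]=1
i=5: min(r-i=1, Z[2]=0)=0; Z[5]=0
i=6: fresh scan; Z[6]=0
i=7: fresh scan; Z[7]=0
i=8: fresh scan; Z[8]=0
i=9: fresh scan; Z[9]=3 grow→box=[9,12)
i=10: min(r-i=2, Z[1]=1)=1; Z[10]=1
i=11: min(r-i=1, Z[2]=0)=0; Z[11]=0
i=12: fresh scan; Z[12]=0
i=13: fresh scan; Z[13]=3 grow→box=[13,16)
i=14: min(r-i=2, Z[1]=1)=1; Z[14]=1
i=15: min(r-i=1, Z[2]=0)=0; Z[15]=0
i=16: fresh scan; Z[16]=0
i=17: fresh scan; Z[17]=0
i=18: fresh scan; Z[18]=0

[19, 1, 0, 3, 1, 0, 0, 0, 0, 3, 1, 0, 0, 3, 1, 0, 0, 0, 0]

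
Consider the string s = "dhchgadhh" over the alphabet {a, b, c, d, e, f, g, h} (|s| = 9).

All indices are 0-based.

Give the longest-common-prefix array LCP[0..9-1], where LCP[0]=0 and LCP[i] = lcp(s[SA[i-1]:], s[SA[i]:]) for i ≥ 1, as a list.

[0, 0, 0, 2, 0, 0, 1, 1, 1]

sorted suffixes:
  #0 SA[0]=5  'adhh'
  #1 SA[1]=2  'chgadhh'
  #2 SA[2]=0  'dhchgadhh'
  #3 SA[3]=6  'dhh'
  #4 SA[4]=4  'gadhh'
  #5 SA[5]=8  'h'
  #6 SA[6]=1  'hchgadhh'
  #7 SA[7]=3  'hgadhh'
  #8 SA[8]=7  'hh'

SA = [5, 2, 0, 6, 4, 8, 1, 3, 7]
i: (SA[i-1],SA[i]) lcp shared
  1: (5,2) 0 ''
  2: (2,0) 0 ''
  3: (0,6) 2 'dh'
  4: (6,4) 0 ''
  5: (4,8) 0 ''
  6: (8,1) 1 'h'
  7: (1,3) 1 'h'
  8: (3,7) 1 'h'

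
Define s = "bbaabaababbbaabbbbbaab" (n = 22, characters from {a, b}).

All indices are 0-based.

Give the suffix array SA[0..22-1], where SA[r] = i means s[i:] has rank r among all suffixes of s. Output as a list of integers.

[19, 2, 5, 12, 20, 3, 6, 8, 13, 21, 18, 1, 4, 11, 7, 17, 0, 10, 16, 9, 15, 14]

rank | idx | suffix
   0 |  19 | aab
   1 |   2 | aabaababbbaabbbbbaab
   2 |   5 | aababbbaabbbbbaab
   3 |  12 | aabbbbbaab
   4 |  20 | ab
   5 |   3 | abaababbbaabbbbbaab
   6 |   6 | ababbbaabbbbbaab
   7 |   8 | abbbaabbbbbaab
   8 |  13 | abbbbbaab
   9 |  21 | b
  10 |  18 | baab
  11 |   1 | baabaababbbaabbbbbaab
  12 |   4 | baababbbaabbbbbaab
  13 |  11 | baabbbbbaab
  14 |   7 | babbbaabbbbbaab
  15 |  17 | bbaab
  16 |   0 | bbaabaababbbaabbbbbaab
  17 |  10 | bbaabbbbbaab
  18 |  16 | bbbaab
  19 |   9 | bbbaabbbbbaab
  20 |  15 | bbbbaab
  21 |  14 | bbbbbaab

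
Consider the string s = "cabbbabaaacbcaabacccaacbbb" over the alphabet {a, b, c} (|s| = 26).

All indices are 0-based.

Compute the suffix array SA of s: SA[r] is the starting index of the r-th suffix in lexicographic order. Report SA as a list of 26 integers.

[7, 13, 20, 8, 5, 14, 1, 21, 9, 16, 25, 6, 4, 15, 24, 3, 23, 2, 11, 12, 19, 0, 22, 10, 18, 17]

sorted suffixes:
  #0 SA[0]=7  'aaacbcaabacccaacbbb'
  #1 SA[1]=13  'aabacccaacbbb'
  #2 SA[2]=20  'aacbbb'
  #3 SA[3]=8  'aacbcaabacccaacbbb'
  #4 SA[4]=5  'abaaacbcaabacccaacbbb'
  #5 SA[5]=14  'abacccaacbbb'
  #6 SA[6]=1  'abbbabaaacbcaabacccaacbbb'
  #7 SA[7]=21  'acbbb'
  #8 SA[8]=9  'acbcaabacccaacbbb'
  #9 SA[9]=16  'acccaacbbb'
  #10 SA[10]=25  'b'
  #11 SA[11]=6  'baaacbcaabacccaacbbb'
  #12 SA[12]=4  'babaaacbcaabacccaacbbb'
  #13 SA[13]=15  'bacccaacbbb'
  #14 SA[14]=24  'bb'
  #15 SA[15]=3  'bbabaaacbcaabacccaacbbb'
  #16 SA[16]=23  'bbb'
  #17 SA[17]=2  'bbbabaaacbcaabacccaacbbb'
  #18 SA[18]=11  'bcaabacccaacbbb'
  #19 SA[19]=12  'caabacccaacbbb'
  #20 SA[20]=19  'caacbbb'
  #21 SA[21]=0  'cabbbabaaacbcaabacccaacbbb'
  #22 SA[22]=22  'cbbb'
  #23 SA[23]=10  'cbcaabacccaacbbb'
  #24 SA[24]=18  'ccaacbbb'
  #25 SA[25]=17  'cccaacbbb'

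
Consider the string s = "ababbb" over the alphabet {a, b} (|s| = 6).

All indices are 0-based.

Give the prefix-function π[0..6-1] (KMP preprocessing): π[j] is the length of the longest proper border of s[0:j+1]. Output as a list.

[0, 0, 1, 2, 0, 0]

π[0] = 0
j=1 s[j]='b': π[1]=0 (border '')
j=2 s[j]='a': π[2]=1 (border 'a')
j=3 s[j]='b': π[3]=2 (border 'ab')
j=4 s[j]='b': k: 2→0; π[4]=0 (border '')
j=5 s[j]='b': π[5]=0 (border '')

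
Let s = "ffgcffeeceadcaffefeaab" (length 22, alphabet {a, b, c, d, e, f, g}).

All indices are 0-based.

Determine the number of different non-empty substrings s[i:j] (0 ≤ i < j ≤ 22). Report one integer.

rank | idx | suffix
   0 |  19 | aab
   1 |  20 | ab
   2 |  10 | adcaffefeaab
   3 |  13 | affefeaab
   4 |  21 | b
   5 |  12 | caffefeaab
   6 |   8 | ceadcaffefeaab
   7 |   3 | cffeeceadcaffefeaab
   8 |  11 | dcaffefeaab
   9 |  18 | eaab
  10 |   9 | eadcaffefeaab
  11 |   7 | eceadcaffefeaab
  12 |   6 | eeceadcaffefeaab
  13 |  16 | efeaab
  14 |  17 | feaab
  15 |   5 | feeceadcaffefeaab
  16 |  15 | fefeaab
  17 |   4 | ffeeceadcaffefeaab
  18 |  14 | ffefeaab
  19 |   0 | ffgcffeeceadcaffefeaab
  20 |   1 | fgcffeeceadcaffefeaab
  21 |   2 | gcffeeceadcaffefeaab

SA = [19, 20, 10, 13, 21, 12, 8, 3, 11, 18, 9, 7, 6, 16, 17, 5, 15, 4, 14, 0, 1, 2]
[i] adj suffixes → lcp
  [1] 19/20 → 1 ('a')
  [2] 20/10 → 1 ('a')
  [3] 10/13 → 1 ('a')
  [4] 13/21 → 0 ('')
  [5] 21/12 → 0 ('')
  [6] 12/8 → 1 ('c')
  [7] 8/3 → 1 ('c')
  [8] 3/11 → 0 ('')
  [9] 11/18 → 0 ('')
  [10] 18/9 → 2 ('ea')
  [11] 9/7 → 1 ('e')
  [12] 7/6 → 1 ('e')
  [13] 6/16 → 1 ('e')
  [14] 16/17 → 0 ('')
  [15] 17/5 → 2 ('fe')
  [16] 5/15 → 2 ('fe')
  [17] 15/4 → 1 ('f')
  [18] 4/14 → 3 ('ffe')
  [19] 14/0 → 2 ('ff')
  [20] 0/1 → 1 ('f')
  [21] 1/2 → 0 ('')

n(n+1)/2 = 22·23/2 = 253
Σ LCP = 0 + 1 + 1 + 1 + 0 + 0 + 1 + 1 + 0 + 0 + 2 + 1 + 1 + 1 + 0 + 2 + 2 + 1 + 3 + 2 + 1 + 0 = 21
distinct = 253 − 21 = 232

232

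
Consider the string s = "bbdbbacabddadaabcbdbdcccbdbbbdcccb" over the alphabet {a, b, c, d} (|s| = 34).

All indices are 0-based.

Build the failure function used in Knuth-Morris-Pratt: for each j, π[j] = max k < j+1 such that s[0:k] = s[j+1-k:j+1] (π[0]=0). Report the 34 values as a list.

π[0] = 0
j=1 s[j]='b': π[1]=1 (border 'b')
j=2 s[j]='d': k: 1→0; π[2]=0 (border '')
j=3 s[j]='b': π[3]=1 (border 'b')
j=4 s[j]='b': π[4]=2 (border 'bb')
j=5 s[j]='a': k: 2→1→0; π[5]=0 (border '')
j=6 s[j]='c': π[6]=0 (border '')
j=7 s[j]='a': π[7]=0 (border '')
j=8 s[j]='b': π[8]=1 (border 'b')
j=9 s[j]='d': k: 1→0; π[9]=0 (border '')
j=10 s[j]='d': π[10]=0 (border '')
j=11 s[j]='a': π[11]=0 (border '')
j=12 s[j]='d': π[12]=0 (border '')
j=13 s[j]='a': π[13]=0 (border '')
j=14 s[j]='a': π[14]=0 (border '')
j=15 s[j]='b': π[15]=1 (border 'b')
j=16 s[j]='c': k: 1→0; π[16]=0 (border '')
j=17 s[j]='b': π[17]=1 (border 'b')
j=18 s[j]='d': k: 1→0; π[18]=0 (border '')
j=19 s[j]='b': π[19]=1 (border 'b')
j=20 s[j]='d': k: 1→0; π[20]=0 (border '')
j=21 s[j]='c': π[21]=0 (border '')
j=22 s[j]='c': π[22]=0 (border '')
j=23 s[j]='c': π[23]=0 (border '')
j=24 s[j]='b': π[24]=1 (border 'b')
j=25 s[j]='d': k: 1→0; π[25]=0 (border '')
j=26 s[j]='b': π[26]=1 (border 'b')
j=27 s[j]='b': π[27]=2 (border 'bb')
j=28 s[j]='b': k: 2→1; π[28]=2 (border 'bb')
j=29 s[j]='d': π[29]=3 (border 'bbd')
j=30 s[j]='c': k: 3→0; π[30]=0 (border '')
j=31 s[j]='c': π[31]=0 (border '')
j=32 s[j]='c': π[32]=0 (border '')
j=33 s[j]='b': π[33]=1 (border 'b')

[0, 1, 0, 1, 2, 0, 0, 0, 1, 0, 0, 0, 0, 0, 0, 1, 0, 1, 0, 1, 0, 0, 0, 0, 1, 0, 1, 2, 2, 3, 0, 0, 0, 1]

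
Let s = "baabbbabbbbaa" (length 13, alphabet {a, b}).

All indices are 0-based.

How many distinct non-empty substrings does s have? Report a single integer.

65

sorted suffixes:
  #0 SA[0]=12  'a'
  #1 SA[1]=11  'aa'
  #2 SA[2]=1  'aabbbabbbbaa'
  #3 SA[3]=2  'abbbabbbbaa'
  #4 SA[4]=6  'abbbbaa'
  #5 SA[5]=10  'baa'
  #6 SA[6]=0  'baabbbabbbbaa'
  #7 SA[7]=5  'babbbbaa'
  #8 SA[8]=9  'bbaa'
  #9 SA[9]=4  'bbabbbbaa'
  #10 SA[10]=8  'bbbaa'
  #11 SA[11]=3  'bbbabbbbaa'
  #12 SA[12]=7  'bbbbaa'

SA = [12, 11, 1, 2, 6, 10, 0, 5, 9, 4, 8, 3, 7]
i: (SA[i-1],SA[i]) lcp shared
  1: (12,11) 1 'a'
  2: (11,1) 2 'aa'
  3: (1,2) 1 'a'
  4: (2,6) 4 'abbb'
  5: (6,10) 0 ''
  6: (10,0) 3 'baa'
  7: (0,5) 2 'ba'
  8: (5,9) 1 'b'
  9: (9,4) 3 'bba'
  10: (4,8) 2 'bb'
  11: (8,3) 4 'bbba'
  12: (3,7) 3 'bbb'

n(n+1)/2 = 13·14/2 = 91
Σ LCP = 0 + 1 + 2 + 1 + 4 + 0 + 3 + 2 + 1 + 3 + 2 + 4 + 3 = 26
distinct = 91 − 26 = 65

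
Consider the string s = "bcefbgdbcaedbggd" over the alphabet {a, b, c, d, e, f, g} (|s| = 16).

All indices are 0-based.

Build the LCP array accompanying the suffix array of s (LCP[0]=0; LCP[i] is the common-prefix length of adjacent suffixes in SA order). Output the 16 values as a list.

[0, 0, 2, 1, 2, 0, 1, 0, 1, 2, 0, 1, 0, 0, 2, 1]

rank | idx | suffix
   0 |   9 | aedbggd
   1 |   7 | bcaedbggd
   2 |   0 | bcefbgdbcaedbggd
   3 |   4 | bgdbcaedbggd
   4 |  12 | bggd
   5 |   8 | caedbggd
   6 |   1 | cefbgdbcaedbggd
   7 |  15 | d
   8 |   6 | dbcaedbggd
   9 |  11 | dbggd
  10 |  10 | edbggd
  11 |   2 | efbgdbcaedbggd
  12 |   3 | fbgdbcaedbggd
  13 |  14 | gd
  14 |   5 | gdbcaedbggd
  15 |  13 | ggd

SA = [9, 7, 0, 4, 12, 8, 1, 15, 6, 11, 10, 2, 3, 14, 5, 13]
[i] adj suffixes → lcp
  [1] 9/7 → 0 ('')
  [2] 7/0 → 2 ('bc')
  [3] 0/4 → 1 ('b')
  [4] 4/12 → 2 ('bg')
  [5] 12/8 → 0 ('')
  [6] 8/1 → 1 ('c')
  [7] 1/15 → 0 ('')
  [8] 15/6 → 1 ('d')
  [9] 6/11 → 2 ('db')
  [10] 11/10 → 0 ('')
  [11] 10/2 → 1 ('e')
  [12] 2/3 → 0 ('')
  [13] 3/14 → 0 ('')
  [14] 14/5 → 2 ('gd')
  [15] 5/13 → 1 ('g')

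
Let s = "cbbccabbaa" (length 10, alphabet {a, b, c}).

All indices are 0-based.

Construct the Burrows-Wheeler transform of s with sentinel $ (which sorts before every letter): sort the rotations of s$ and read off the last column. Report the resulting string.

rank  rotation     last
    0  $cbbccabbaa  a
    1  a$cbbccabba  a
    2  aa$cbbccabb  b
    3  abbaa$cbbcc  c
    4  baa$cbbccab  b
    5  bbaa$cbbcca  a
    6  bbccabbaa$c  c
    7  bccabbaa$cb  b
    8  cabbaa$cbbc  c
    9  cbbccabbaa$  $
   10  ccabbaa$cbb  b

aabcbacbc$b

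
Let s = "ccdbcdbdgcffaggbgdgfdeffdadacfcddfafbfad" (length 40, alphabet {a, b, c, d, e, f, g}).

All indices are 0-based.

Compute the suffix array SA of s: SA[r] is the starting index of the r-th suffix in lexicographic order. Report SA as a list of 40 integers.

rank→(start, suffix):
  0 → (27, 'acfcddfafbfad')
  1 → (38, 'ad')
  2 → (25, 'adacfcddfafbfad')
  3 → (34, 'afbfad')
  4 → (12, 'aggbgdgfdeffdadacfcddfafbfad')
  5 → (3, 'bcdbdgcffaggbgdgfdeffdadacfcddfafbfad')
  6 → (6, 'bdgcffaggbgdgfdeffdadacfcddfafbfad')
  7 → (36, 'bfad')
  8 → (15, 'bgdgfdeffdadacfcddfafbfad')
  9 → (0, 'ccdbcdbdgcffaggbgdgfdeffdadacfcddfafbfad')
  10 → (1, 'cdbcdbdgcffaggbgdgfdeffdadacfcddfafbfad')
  11 → (4, 'cdbdgcffaggbgdgfdeffdadacfcddfafbfad')
  12 → (30, 'cddfafbfad')
  13 → (28, 'cfcddfafbfad')
  14 → (9, 'cffaggbgdgfdeffdadacfcddfafbfad')
  15 → (39, 'd')
  16 → (26, 'dacfcddfafbfad')
  17 → (24, 'dadacfcddfafbfad')
  18 → (2, 'dbcdbdgcffaggbgdgfdeffdadacfcddfafbfad')
  19 → (5, 'dbdgcffaggbgdgfdeffdadacfcddfafbfad')
  20 → (31, 'ddfafbfad')
  21 → (20, 'deffdadacfcddfafbfad')
  22 → (32, 'dfafbfad')
  23 → (7, 'dgcffaggbgdgfdeffdadacfcddfafbfad')
  24 → (17, 'dgfdeffdadacfcddfafbfad')
  25 → (21, 'effdadacfcddfafbfad')
  26 → (37, 'fad')
  27 → (33, 'fafbfad')
  28 → (11, 'faggbgdgfdeffdadacfcddfafbfad')
  29 → (35, 'fbfad')
  30 → (29, 'fcddfafbfad')
  31 → (23, 'fdadacfcddfafbfad')
  32 → (19, 'fdeffdadacfcddfafbfad')
  33 → (10, 'ffaggbgdgfdeffdadacfcddfafbfad')
  34 → (22, 'ffdadacfcddfafbfad')
  35 → (14, 'gbgdgfdeffdadacfcddfafbfad')
  36 → (8, 'gcffaggbgdgfdeffdadacfcddfafbfad')
  37 → (16, 'gdgfdeffdadacfcddfafbfad')
  38 → (18, 'gfdeffdadacfcddfafbfad')
  39 → (13, 'ggbgdgfdeffdadacfcddfafbfad')

[27, 38, 25, 34, 12, 3, 6, 36, 15, 0, 1, 4, 30, 28, 9, 39, 26, 24, 2, 5, 31, 20, 32, 7, 17, 21, 37, 33, 11, 35, 29, 23, 19, 10, 22, 14, 8, 16, 18, 13]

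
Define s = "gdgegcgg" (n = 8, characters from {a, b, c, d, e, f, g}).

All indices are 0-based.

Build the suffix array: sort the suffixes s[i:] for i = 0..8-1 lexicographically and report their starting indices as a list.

[5, 1, 3, 7, 4, 0, 2, 6]

rank→(start, suffix):
  0 → (5, 'cgg')
  1 → (1, 'dgegcgg')
  2 → (3, 'egcgg')
  3 → (7, 'g')
  4 → (4, 'gcgg')
  5 → (0, 'gdgegcgg')
  6 → (2, 'gegcgg')
  7 → (6, 'gg')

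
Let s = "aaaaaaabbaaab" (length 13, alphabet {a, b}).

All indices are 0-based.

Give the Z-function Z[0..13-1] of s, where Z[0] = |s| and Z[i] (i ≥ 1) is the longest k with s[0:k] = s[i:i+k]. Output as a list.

Z[0]=13
i=1: fresh scan; Z[1]=6 extend→box=[1,7)
i=2: min(r-i=5, Z[1]=6)=5; Z[2]=5
i=3: min(r-i=4, Z[2]=5)=4; Z[3]=4
i=4: min(r-i=3, Z[3]=4)=3; Z[4]=3
i=5: min(r-i=2, Z[4]=3)=2; Z[5]=2
i=6: min(r-i=1, Z[5]=2)=1; Z[6]=1
i=7: fresh scan; Z[7]=0
i=8: fresh scan; Z[8]=0
i=9: fresh scan; Z[9]=3 extend→box=[9,12)
i=10: min(r-i=2, Z[1]=6)=2; Z[10]=2
i=11: min(r-i=1, Z[2]=5)=1; Z[11]=1
i=12: fresh scan; Z[12]=0

[13, 6, 5, 4, 3, 2, 1, 0, 0, 3, 2, 1, 0]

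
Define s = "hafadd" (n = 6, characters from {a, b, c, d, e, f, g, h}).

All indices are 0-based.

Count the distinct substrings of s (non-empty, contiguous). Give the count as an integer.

19

rank | idx | suffix
   0 |   3 | add
   1 |   1 | afadd
   2 |   5 | d
   3 |   4 | dd
   4 |   2 | fadd
   5 |   0 | hafadd

SA = [3, 1, 5, 4, 2, 0]
i: (SA[i-1],SA[i]) lcp shared
  1: (3,1) 1 'a'
  2: (1,5) 0 ''
  3: (5,4) 1 'd'
  4: (4,2) 0 ''
  5: (2,0) 0 ''

n(n+1)/2 = 6·7/2 = 21
Σ LCP = 0 + 1 + 0 + 1 + 0 + 0 = 2
distinct = 21 − 2 = 19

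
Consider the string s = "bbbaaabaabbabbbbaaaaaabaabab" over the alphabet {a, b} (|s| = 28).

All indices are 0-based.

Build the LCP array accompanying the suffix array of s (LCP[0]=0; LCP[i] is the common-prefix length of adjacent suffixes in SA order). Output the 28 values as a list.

rank→(start, suffix):
  0 → (16, 'aaaaaabaabab')
  1 → (17, 'aaaaabaabab')
  2 → (18, 'aaaabaabab')
  3 → (19, 'aaabaabab')
  4 → (3, 'aaabaabbabbbbaaaaaabaabab')
  5 → (20, 'aabaabab')
  6 → (4, 'aabaabbabbbbaaaaaabaabab')
  7 → (23, 'aabab')
  8 → (7, 'aabbabbbbaaaaaabaabab')
  9 → (26, 'ab')
  10 → (21, 'abaabab')
  11 → (5, 'abaabbabbbbaaaaaabaabab')
  12 → (24, 'abab')
  13 → (8, 'abbabbbbaaaaaabaabab')
  14 → (11, 'abbbbaaaaaabaabab')
  15 → (27, 'b')
  16 → (15, 'baaaaaabaabab')
  17 → (2, 'baaabaabbabbbbaaaaaabaabab')
  18 → (22, 'baabab')
  19 → (6, 'baabbabbbbaaaaaabaabab')
  20 → (25, 'bab')
  21 → (10, 'babbbbaaaaaabaabab')
  22 → (14, 'bbaaaaaabaabab')
  23 → (1, 'bbaaabaabbabbbbaaaaaabaabab')
  24 → (9, 'bbabbbbaaaaaabaabab')
  25 → (13, 'bbbaaaaaabaabab')
  26 → (0, 'bbbaaabaabbabbbbaaaaaabaabab')
  27 → (12, 'bbbbaaaaaabaabab')

SA = [16, 17, 18, 19, 3, 20, 4, 23, 7, 26, 21, 5, 24, 8, 11, 27, 15, 2, 22, 6, 25, 10, 14, 1, 9, 13, 0, 12]
[i] adj suffixes → lcp
  [1] 16/17 → 5 ('aaaaa')
  [2] 17/18 → 4 ('aaaa')
  [3] 18/19 → 3 ('aaa')
  [4] 19/3 → 7 ('aaabaab')
  [5] 3/20 → 2 ('aa')
  [6] 20/4 → 6 ('aabaab')
  [7] 4/23 → 4 ('aaba')
  [8] 23/7 → 3 ('aab')
  [9] 7/26 → 1 ('a')
  [10] 26/21 → 2 ('ab')
  [11] 21/5 → 5 ('abaab')
  [12] 5/24 → 3 ('aba')
  [13] 24/8 → 2 ('ab')
  [14] 8/11 → 3 ('abb')
  [15] 11/27 → 0 ('')
  [16] 27/15 → 1 ('b')
  [17] 15/2 → 4 ('baaa')
  [18] 2/22 → 3 ('baa')
  [19] 22/6 → 4 ('baab')
  [20] 6/25 → 2 ('ba')
  [21] 25/10 → 3 ('bab')
  [22] 10/14 → 1 ('b')
  [23] 14/1 → 5 ('bbaaa')
  [24] 1/9 → 3 ('bba')
  [25] 9/13 → 2 ('bb')
  [26] 13/0 → 6 ('bbbaaa')
  [27] 0/12 → 3 ('bbb')

[0, 5, 4, 3, 7, 2, 6, 4, 3, 1, 2, 5, 3, 2, 3, 0, 1, 4, 3, 4, 2, 3, 1, 5, 3, 2, 6, 3]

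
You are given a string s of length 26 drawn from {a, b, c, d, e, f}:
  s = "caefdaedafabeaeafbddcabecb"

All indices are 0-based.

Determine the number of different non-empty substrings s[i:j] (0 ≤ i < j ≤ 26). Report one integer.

322

rank→(start, suffix):
  0 → (10, 'abeaeafbddcabecb')
  1 → (21, 'abecb')
  2 → (13, 'aeafbddcabecb')
  3 → (5, 'aedafabeaeafbddcabecb')
  4 → (1, 'aefdaedafabeaeafbddcabecb')
  5 → (8, 'afabeaeafbddcabecb')
  6 → (15, 'afbddcabecb')
  7 → (25, 'b')
  8 → (17, 'bddcabecb')
  9 → (11, 'beaeafbddcabecb')
  10 → (22, 'becb')
  11 → (20, 'cabecb')
  12 → (0, 'caefdaedafabeaeafbddcabecb')
  13 → (24, 'cb')
  14 → (4, 'daedafabeaeafbddcabecb')
  15 → (7, 'dafabeaeafbddcabecb')
  16 → (19, 'dcabecb')
  17 → (18, 'ddcabecb')
  18 → (12, 'eaeafbddcabecb')
  19 → (14, 'eafbddcabecb')
  20 → (23, 'ecb')
  21 → (6, 'edafabeaeafbddcabecb')
  22 → (2, 'efdaedafabeaeafbddcabecb')
  23 → (9, 'fabeaeafbddcabecb')
  24 → (16, 'fbddcabecb')
  25 → (3, 'fdaedafabeaeafbddcabecb')

SA = [10, 21, 13, 5, 1, 8, 15, 25, 17, 11, 22, 20, 0, 24, 4, 7, 19, 18, 12, 14, 23, 6, 2, 9, 16, 3]
[i] adj suffixes → lcp
  [1] 10/21 → 3 ('abe')
  [2] 21/13 → 1 ('a')
  [3] 13/5 → 2 ('ae')
  [4] 5/1 → 2 ('ae')
  [5] 1/8 → 1 ('a')
  [6] 8/15 → 2 ('af')
  [7] 15/25 → 0 ('')
  [8] 25/17 → 1 ('b')
  [9] 17/11 → 1 ('b')
  [10] 11/22 → 2 ('be')
  [11] 22/20 → 0 ('')
  [12] 20/0 → 2 ('ca')
  [13] 0/24 → 1 ('c')
  [14] 24/4 → 0 ('')
  [15] 4/7 → 2 ('da')
  [16] 7/19 → 1 ('d')
  [17] 19/18 → 1 ('d')
  [18] 18/12 → 0 ('')
  [19] 12/14 → 2 ('ea')
  [20] 14/23 → 1 ('e')
  [21] 23/6 → 1 ('e')
  [22] 6/2 → 1 ('e')
  [23] 2/9 → 0 ('')
  [24] 9/16 → 1 ('f')
  [25] 16/3 → 1 ('f')

n(n+1)/2 = 26·27/2 = 351
Σ LCP = 0 + 3 + 1 + 2 + 2 + 1 + 2 + 0 + 1 + 1 + 2 + 0 + 2 + 1 + 0 + 2 + 1 + 1 + 0 + 2 + 1 + 1 + 1 + 0 + 1 + 1 = 29
distinct = 351 − 29 = 322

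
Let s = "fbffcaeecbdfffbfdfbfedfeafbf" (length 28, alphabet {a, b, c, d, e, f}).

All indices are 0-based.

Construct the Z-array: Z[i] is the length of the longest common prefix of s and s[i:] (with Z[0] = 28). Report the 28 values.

Z[0]=28
i=1: fresh scan; Z[1]=0
i=2: fresh scan; Z[2]=1 scan→box=[2,3)
i=3: fresh scan; Z[3]=1 scan→box=[3,4)
i=4: fresh scan; Z[4]=0
i=5: fresh scan; Z[5]=0
i=6: fresh scan; Z[6]=0
i=7: fresh scan; Z[7]=0
i=8: fresh scan; Z[8]=0
i=9: fresh scan; Z[9]=0
i=10: fresh scan; Z[10]=0
i=11: fresh scan; Z[11]=1 scan→box=[11,12)
i=12: fresh scan; Z[12]=1 scan→box=[12,13)
i=13: fresh scan; Z[13]=3 scan→box=[13,16)
i=14: min(r-i=2, Z[1]=0)=0; Z[14]=0
i=15: min(r-i=1, Z[2]=1)=1; Z[15]=1
i=16: fresh scan; Z[16]=0
i=17: fresh scan; Z[17]=3 scan→box=[17,20)
i=18: min(r-i=2, Z[1]=0)=0; Z[18]=0
i=19: min(r-i=1, Z[2]=1)=1; Z[19]=1
i=20: fresh scan; Z[20]=0
i=21: fresh scan; Z[21]=0
i=22: fresh scan; Z[22]=1 scan→box=[22,23)
i=23: fresh scan; Z[23]=0
i=24: fresh scan; Z[24]=0
i=25: fresh scan; Z[25]=3 scan→box=[25,28)
i=26: min(r-i=2, Z[1]=0)=0; Z[26]=0
i=27: min(r-i=1, Z[2]=1)=1; Z[27]=1

[28, 0, 1, 1, 0, 0, 0, 0, 0, 0, 0, 1, 1, 3, 0, 1, 0, 3, 0, 1, 0, 0, 1, 0, 0, 3, 0, 1]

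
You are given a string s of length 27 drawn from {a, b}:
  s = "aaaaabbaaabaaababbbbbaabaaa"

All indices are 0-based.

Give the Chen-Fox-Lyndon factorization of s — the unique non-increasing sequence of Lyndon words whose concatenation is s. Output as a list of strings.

["aaaaabbaaabaaababbbbbaab", "a", "a", "a"]

emit factor 1: 'aaaaabbaaabaaababbbbbaab' (i=0, period=24)
emit factor 2: 'a' (i=24, period=1)
emit factor 3: 'a' (i=25, period=1)
emit factor 4: 'a' (i=26, period=1)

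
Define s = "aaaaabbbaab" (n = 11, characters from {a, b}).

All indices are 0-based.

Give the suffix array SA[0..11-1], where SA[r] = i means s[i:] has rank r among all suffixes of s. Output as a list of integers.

[0, 1, 2, 8, 3, 9, 4, 10, 7, 6, 5]

sorted suffixes:
  #0 SA[0]=0  'aaaaabbbaab'
  #1 SA[1]=1  'aaaabbbaab'
  #2 SA[2]=2  'aaabbbaab'
  #3 SA[3]=8  'aab'
  #4 SA[4]=3  'aabbbaab'
  #5 SA[5]=9  'ab'
  #6 SA[6]=4  'abbbaab'
  #7 SA[7]=10  'b'
  #8 SA[8]=7  'baab'
  #9 SA[9]=6  'bbaab'
  #10 SA[10]=5  'bbbaab'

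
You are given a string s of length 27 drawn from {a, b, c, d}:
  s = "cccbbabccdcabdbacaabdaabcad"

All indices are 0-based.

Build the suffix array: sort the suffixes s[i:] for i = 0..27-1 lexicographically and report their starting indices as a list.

rank→(start, suffix):
  0 → (21, 'aabcad')
  1 → (17, 'aabdaabcad')
  2 → (22, 'abcad')
  3 → (5, 'abccdcabdbacaabdaabcad')
  4 → (18, 'abdaabcad')
  5 → (11, 'abdbacaabdaabcad')
  6 → (15, 'acaabdaabcad')
  7 → (25, 'ad')
  8 → (4, 'babccdcabdbacaabdaabcad')
  9 → (14, 'bacaabdaabcad')
  10 → (3, 'bbabccdcabdbacaabdaabcad')
  11 → (23, 'bcad')
  12 → (6, 'bccdcabdbacaabdaabcad')
  13 → (19, 'bdaabcad')
  14 → (12, 'bdbacaabdaabcad')
  15 → (16, 'caabdaabcad')
  16 → (10, 'cabdbacaabdaabcad')
  17 → (24, 'cad')
  18 → (2, 'cbbabccdcabdbacaabdaabcad')
  19 → (1, 'ccbbabccdcabdbacaabdaabcad')
  20 → (0, 'cccbbabccdcabdbacaabdaabcad')
  21 → (7, 'ccdcabdbacaabdaabcad')
  22 → (8, 'cdcabdbacaabdaabcad')
  23 → (26, 'd')
  24 → (20, 'daabcad')
  25 → (13, 'dbacaabdaabcad')
  26 → (9, 'dcabdbacaabdaabcad')

[21, 17, 22, 5, 18, 11, 15, 25, 4, 14, 3, 23, 6, 19, 12, 16, 10, 24, 2, 1, 0, 7, 8, 26, 20, 13, 9]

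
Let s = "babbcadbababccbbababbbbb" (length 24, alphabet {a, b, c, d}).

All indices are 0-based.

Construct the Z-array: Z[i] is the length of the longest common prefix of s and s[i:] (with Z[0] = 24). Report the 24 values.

Z[0]=24
i=1: fresh scan; Z[1]=0
i=2: fresh scan; Z[2]=1 extend→box=[2,3)
i=3: fresh scan; Z[3]=1 extend→box=[3,4)
i=4: fresh scan; Z[4]=0
i=5: fresh scan; Z[5]=0
i=6: fresh scan; Z[6]=0
i=7: fresh scan; Z[7]=3 extend→box=[7,10)
i=8: min(r-i=2, Z[1]=0)=0; Z[8]=0
i=9: min(r-i=1, Z[2]=1)=1; Z[9]=3 extend→box=[9,12)
i=10: min(r-i=2, Z[1]=0)=0; Z[10]=0
i=11: min(r-i=1, Z[2]=1)=1; Z[11]=1
i=12: fresh scan; Z[12]=0
i=13: fresh scan; Z[13]=0
i=14: fresh scan; Z[14]=1 extend→box=[14,15)
i=15: fresh scan; Z[15]=3 extend→box=[15,18)
i=16: min(r-i=2, Z[1]=0)=0; Z[16]=0
i=17: min(r-i=1, Z[2]=1)=1; Z[17]=4 extend→box=[17,21)
i=18: min(r-i=3, Z[1]=0)=0; Z[18]=0
i=19: min(r-i=2, Z[2]=1)=1; Z[19]=1
i=20: min(r-i=1, Z[3]=1)=1; Z[20]=1
i=21: fresh scan; Z[21]=1 extend→box=[21,22)
i=22: fresh scan; Z[22]=1 extend→box=[22,23)
i=23: fresh scan; Z[23]=1 extend→box=[23,24)

[24, 0, 1, 1, 0, 0, 0, 3, 0, 3, 0, 1, 0, 0, 1, 3, 0, 4, 0, 1, 1, 1, 1, 1]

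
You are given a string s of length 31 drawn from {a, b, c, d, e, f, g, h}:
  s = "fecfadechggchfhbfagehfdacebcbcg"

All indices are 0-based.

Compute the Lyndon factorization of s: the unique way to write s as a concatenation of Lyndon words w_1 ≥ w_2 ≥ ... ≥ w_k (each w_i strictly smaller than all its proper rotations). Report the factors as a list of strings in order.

["f", "e", "cf", "adechggchfhbfagehfd", "acebcbcg"]

emit factor 1: 'f' (i=0, period=1)
emit factor 2: 'e' (i=1, period=1)
emit factor 3: 'cf' (i=2, period=2)
emit factor 4: 'adechggchfhbfagehfd' (i=4, period=19)
emit factor 5: 'acebcbcg' (i=23, period=8)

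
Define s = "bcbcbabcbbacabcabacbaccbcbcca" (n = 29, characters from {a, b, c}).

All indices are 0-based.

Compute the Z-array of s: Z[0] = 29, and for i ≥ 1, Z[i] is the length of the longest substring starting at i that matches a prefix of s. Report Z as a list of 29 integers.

[29, 0, 3, 0, 1, 0, 3, 0, 1, 1, 0, 0, 0, 2, 0, 0, 1, 0, 0, 1, 0, 0, 0, 4, 0, 2, 0, 0, 0]

Z[0]=29
i=1: outside box; Z[1]=0
i=2: outside box; Z[2]=3 grow→box=[2,5)
i=3: min(r-i=2, Z[1]=0)=0; Z[3]=0
i=4: min(r-i=1, Z[2]=3)=1; Z[4]=1
i=5: outside box; Z[5]=0
i=6: outside box; Z[6]=3 grow→box=[6,9)
i=7: min(r-i=2, Z[1]=0)=0; Z[7]=0
i=8: min(r-i=1, Z[2]=3)=1; Z[8]=1
i=9: outside box; Z[9]=1 grow→box=[9,10)
i=10: outside box; Z[10]=0
i=11: outside box; Z[11]=0
i=12: outside box; Z[12]=0
i=13: outside box; Z[13]=2 grow→box=[13,15)
i=14: min(r-i=1, Z[1]=0)=0; Z[14]=0
i=15: outside box; Z[15]=0
i=16: outside box; Z[16]=1 grow→box=[16,17)
i=17: outside box; Z[17]=0
i=18: outside box; Z[18]=0
i=19: outside box; Z[19]=1 grow→box=[19,20)
i=20: outside box; Z[20]=0
i=21: outside box; Z[21]=0
i=22: outside box; Z[22]=0
i=23: outside box; Z[23]=4 grow→box=[23,27)
i=24: min(r-i=3, Z[1]=0)=0; Z[24]=0
i=25: min(r-i=2, Z[2]=3)=2; Z[25]=2
i=26: min(r-i=1, Z[3]=0)=0; Z[26]=0
i=27: outside box; Z[27]=0
i=28: outside box; Z[28]=0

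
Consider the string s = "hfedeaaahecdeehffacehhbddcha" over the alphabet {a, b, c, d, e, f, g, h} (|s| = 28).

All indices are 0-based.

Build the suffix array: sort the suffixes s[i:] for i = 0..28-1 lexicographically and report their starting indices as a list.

rank→(start, suffix):
  0 → (27, 'a')
  1 → (5, 'aaahecdeehffacehhbddcha')
  2 → (6, 'aahecdeehffacehhbddcha')
  3 → (17, 'acehhbddcha')
  4 → (7, 'ahecdeehffacehhbddcha')
  5 → (22, 'bddcha')
  6 → (10, 'cdeehffacehhbddcha')
  7 → (18, 'cehhbddcha')
  8 → (25, 'cha')
  9 → (24, 'dcha')
  10 → (23, 'ddcha')
  11 → (3, 'deaaahecdeehffacehhbddcha')
  12 → (11, 'deehffacehhbddcha')
  13 → (4, 'eaaahecdeehffacehhbddcha')
  14 → (9, 'ecdeehffacehhbddcha')
  15 → (2, 'edeaaahecdeehffacehhbddcha')
  16 → (12, 'eehffacehhbddcha')
  17 → (13, 'ehffacehhbddcha')
  18 → (19, 'ehhbddcha')
  19 → (16, 'facehhbddcha')
  20 → (1, 'fedeaaahecdeehffacehhbddcha')
  21 → (15, 'ffacehhbddcha')
  22 → (26, 'ha')
  23 → (21, 'hbddcha')
  24 → (8, 'hecdeehffacehhbddcha')
  25 → (0, 'hfedeaaahecdeehffacehhbddcha')
  26 → (14, 'hffacehhbddcha')
  27 → (20, 'hhbddcha')

[27, 5, 6, 17, 7, 22, 10, 18, 25, 24, 23, 3, 11, 4, 9, 2, 12, 13, 19, 16, 1, 15, 26, 21, 8, 0, 14, 20]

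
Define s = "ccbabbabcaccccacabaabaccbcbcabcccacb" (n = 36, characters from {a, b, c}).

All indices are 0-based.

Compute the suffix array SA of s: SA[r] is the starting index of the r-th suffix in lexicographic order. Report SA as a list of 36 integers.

rank | idx | suffix
   0 |  18 | aabaccbcbcabcccacb
   1 |  16 | abaabaccbcbcabcccacb
   2 |  19 | abaccbcbcabcccacb
   3 |   3 | abbabcaccccacabaabaccbcbcabcccacb
   4 |   6 | abcaccccacabaabaccbcbcabcccacb
   5 |  28 | abcccacb
   6 |  14 | acabaabaccbcbcabcccacb
   7 |  33 | acb
   8 |  21 | accbcbcabcccacb
   9 |   9 | accccacabaabaccbcbcabcccacb
  10 |  35 | b
  11 |  17 | baabaccbcbcabcccacb
  12 |   2 | babbabcaccccacabaabaccbcbcabcccacb
  13 |   5 | babcaccccacabaabaccbcbcabcccacb
  14 |  20 | baccbcbcabcccacb
  15 |   4 | bbabcaccccacabaabaccbcbcabcccacb
  16 |  26 | bcabcccacb
  17 |   7 | bcaccccacabaabaccbcbcabcccacb
  18 |  24 | bcbcabcccacb
  19 |  29 | bcccacb
  20 |  15 | cabaabaccbcbcabcccacb
  21 |  27 | cabcccacb
  22 |  13 | cacabaabaccbcbcabcccacb
  23 |  32 | cacb
  24 |   8 | caccccacabaabaccbcbcabcccacb
  25 |  34 | cb
  26 |   1 | cbabbabcaccccacabaabaccbcbcabcccacb
  27 |  25 | cbcabcccacb
  28 |  23 | cbcbcabcccacb
  29 |  12 | ccacabaabaccbcbcabcccacb
  30 |  31 | ccacb
  31 |   0 | ccbabbabcaccccacabaabaccbcbcabcccacb
  32 |  22 | ccbcbcabcccacb
  33 |  11 | cccacabaabaccbcbcabcccacb
  34 |  30 | cccacb
  35 |  10 | ccccacabaabaccbcbcabcccacb

[18, 16, 19, 3, 6, 28, 14, 33, 21, 9, 35, 17, 2, 5, 20, 4, 26, 7, 24, 29, 15, 27, 13, 32, 8, 34, 1, 25, 23, 12, 31, 0, 22, 11, 30, 10]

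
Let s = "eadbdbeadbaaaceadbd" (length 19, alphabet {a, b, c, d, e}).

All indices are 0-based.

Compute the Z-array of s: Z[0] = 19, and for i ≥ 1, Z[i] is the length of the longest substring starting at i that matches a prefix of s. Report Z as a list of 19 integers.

[19, 0, 0, 0, 0, 0, 4, 0, 0, 0, 0, 0, 0, 0, 5, 0, 0, 0, 0]

Z[0]=19
i=1: fresh scan; Z[1]=0
i=2: fresh scan; Z[2]=0
i=3: fresh scan; Z[3]=0
i=4: fresh scan; Z[4]=0
i=5: fresh scan; Z[5]=0
i=6: fresh scan; Z[6]=4 grow→box=[6,10)
i=7: min(r-i=3, Z[1]=0)=0; Z[7]=0
i=8: min(r-i=2, Z[2]=0)=0; Z[8]=0
i=9: min(r-i=1, Z[3]=0)=0; Z[9]=0
i=10: fresh scan; Z[10]=0
i=11: fresh scan; Z[11]=0
i=12: fresh scan; Z[12]=0
i=13: fresh scan; Z[13]=0
i=14: fresh scan; Z[14]=5 grow→box=[14,19)
i=15: min(r-i=4, Z[1]=0)=0; Z[15]=0
i=16: min(r-i=3, Z[2]=0)=0; Z[16]=0
i=17: min(r-i=2, Z[3]=0)=0; Z[17]=0
i=18: min(r-i=1, Z[4]=0)=0; Z[18]=0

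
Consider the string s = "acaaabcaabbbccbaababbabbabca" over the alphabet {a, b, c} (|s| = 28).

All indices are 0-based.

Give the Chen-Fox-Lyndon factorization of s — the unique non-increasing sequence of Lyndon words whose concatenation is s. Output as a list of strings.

emit factor 1: 'ac' (i=0, period=2)
emit factor 2: 'aaabcaabbbccbaababbabbabc' (i=2, period=25)
emit factor 3: 'a' (i=27, period=1)

["ac", "aaabcaabbbccbaababbabbabc", "a"]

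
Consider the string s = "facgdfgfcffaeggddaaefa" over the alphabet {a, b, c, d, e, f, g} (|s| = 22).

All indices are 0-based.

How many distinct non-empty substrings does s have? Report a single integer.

sorted suffixes:
  #0 SA[0]=21  'a'
  #1 SA[1]=17  'aaefa'
  #2 SA[2]=1  'acgdfgfcffaeggddaaefa'
  #3 SA[3]=18  'aefa'
  #4 SA[4]=11  'aeggddaaefa'
  #5 SA[5]=8  'cffaeggddaaefa'
  #6 SA[6]=2  'cgdfgfcffaeggddaaefa'
  #7 SA[7]=16  'daaefa'
  #8 SA[8]=15  'ddaaefa'
  #9 SA[9]=4  'dfgfcffaeggddaaefa'
  #10 SA[10]=19  'efa'
  #11 SA[11]=12  'eggddaaefa'
  #12 SA[12]=20  'fa'
  #13 SA[13]=0  'facgdfgfcffaeggddaaefa'
  #14 SA[14]=10  'faeggddaaefa'
  #15 SA[15]=7  'fcffaeggddaaefa'
  #16 SA[16]=9  'ffaeggddaaefa'
  #17 SA[17]=5  'fgfcffaeggddaaefa'
  #18 SA[18]=14  'gddaaefa'
  #19 SA[19]=3  'gdfgfcffaeggddaaefa'
  #20 SA[20]=6  'gfcffaeggddaaefa'
  #21 SA[21]=13  'ggddaaefa'

SA = [21, 17, 1, 18, 11, 8, 2, 16, 15, 4, 19, 12, 20, 0, 10, 7, 9, 5, 14, 3, 6, 13]
i: (SA[i-1],SA[i]) lcp shared
  1: (21,17) 1 'a'
  2: (17,1) 1 'a'
  3: (1,18) 1 'a'
  4: (18,11) 2 'ae'
  5: (11,8) 0 ''
  6: (8,2) 1 'c'
  7: (2,16) 0 ''
  8: (16,15) 1 'd'
  9: (15,4) 1 'd'
  10: (4,19) 0 ''
  11: (19,12) 1 'e'
  12: (12,20) 0 ''
  13: (20,0) 2 'fa'
  14: (0,10) 2 'fa'
  15: (10,7) 1 'f'
  16: (7,9) 1 'f'
  17: (9,5) 1 'f'
  18: (5,14) 0 ''
  19: (14,3) 2 'gd'
  20: (3,6) 1 'g'
  21: (6,13) 1 'g'

n(n+1)/2 = 22·23/2 = 253
Σ LCP = 0 + 1 + 1 + 1 + 2 + 0 + 1 + 0 + 1 + 1 + 0 + 1 + 0 + 2 + 2 + 1 + 1 + 1 + 0 + 2 + 1 + 1 = 20
distinct = 253 − 20 = 233

233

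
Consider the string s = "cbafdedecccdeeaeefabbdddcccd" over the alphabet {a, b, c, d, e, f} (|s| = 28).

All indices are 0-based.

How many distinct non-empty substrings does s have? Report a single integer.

373

rank→(start, suffix):
  0 → (18, 'abbdddcccd')
  1 → (14, 'aeefabbdddcccd')
  2 → (2, 'afdedecccdeeaeefabbdddcccd')
  3 → (1, 'bafdedecccdeeaeefabbdddcccd')
  4 → (19, 'bbdddcccd')
  5 → (20, 'bdddcccd')
  6 → (0, 'cbafdedecccdeeaeefabbdddcccd')
  7 → (24, 'cccd')
  8 → (8, 'cccdeeaeefabbdddcccd')
  9 → (25, 'ccd')
  10 → (9, 'ccdeeaeefabbdddcccd')
  11 → (26, 'cd')
  12 → (10, 'cdeeaeefabbdddcccd')
  13 → (27, 'd')
  14 → (23, 'dcccd')
  15 → (22, 'ddcccd')
  16 → (21, 'dddcccd')
  17 → (6, 'decccdeeaeefabbdddcccd')
  18 → (4, 'dedecccdeeaeefabbdddcccd')
  19 → (11, 'deeaeefabbdddcccd')
  20 → (13, 'eaeefabbdddcccd')
  21 → (7, 'ecccdeeaeefabbdddcccd')
  22 → (5, 'edecccdeeaeefabbdddcccd')
  23 → (12, 'eeaeefabbdddcccd')
  24 → (15, 'eefabbdddcccd')
  25 → (16, 'efabbdddcccd')
  26 → (17, 'fabbdddcccd')
  27 → (3, 'fdedecccdeeaeefabbdddcccd')

SA = [18, 14, 2, 1, 19, 20, 0, 24, 8, 25, 9, 26, 10, 27, 23, 22, 21, 6, 4, 11, 13, 7, 5, 12, 15, 16, 17, 3]
rank  pair      lcp
   1  s[18:],s[14:]  1  'a'
   2  s[14:],s[2:]  1  'a'
   3  s[2:],s[1:]  0  ''
   4  s[1:],s[19:]  1  'b'
   5  s[19:],s[20:]  1  'b'
   6  s[20:],s[0:]  0  ''
   7  s[0:],s[24:]  1  'c'
   8  s[24:],s[8:]  4  'cccd'
   9  s[8:],s[25:]  2  'cc'
  10  s[25:],s[9:]  3  'ccd'
  11  s[9:],s[26:]  1  'c'
  12  s[26:],s[10:]  2  'cd'
  13  s[10:],s[27:]  0  ''
  14  s[27:],s[23:]  1  'd'
  15  s[23:],s[22:]  1  'd'
  16  s[22:],s[21:]  2  'dd'
  17  s[21:],s[6:]  1  'd'
  18  s[6:],s[4:]  2  'de'
  19  s[4:],s[11:]  2  'de'
  20  s[11:],s[13:]  0  ''
  21  s[13:],s[7:]  1  'e'
  22  s[7:],s[5:]  1  'e'
  23  s[5:],s[12:]  1  'e'
  24  s[12:],s[15:]  2  'ee'
  25  s[15:],s[16:]  1  'e'
  26  s[16:],s[17:]  0  ''
  27  s[17:],s[3:]  1  'f'

n(n+1)/2 = 28·29/2 = 406
Σ LCP = 0 + 1 + 1 + 0 + 1 + 1 + 0 + 1 + 4 + 2 + 3 + 1 + 2 + 0 + 1 + 1 + 2 + 1 + 2 + 2 + 0 + 1 + 1 + 1 + 2 + 1 + 0 + 1 = 33
distinct = 406 − 33 = 373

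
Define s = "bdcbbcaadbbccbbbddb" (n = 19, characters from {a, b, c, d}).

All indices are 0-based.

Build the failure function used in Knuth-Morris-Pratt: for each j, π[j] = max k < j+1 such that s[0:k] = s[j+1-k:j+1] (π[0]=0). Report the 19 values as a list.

π[0] = 0
j=1 s[j]='d': π[1]=0 (border '')
j=2 s[j]='c': π[2]=0 (border '')
j=3 s[j]='b': π[3]=1 (border 'b')
j=4 s[j]='b': k: 1→0; π[4]=1 (border 'b')
j=5 s[j]='c': k: 1→0; π[5]=0 (border '')
j=6 s[j]='a': π[6]=0 (border '')
j=7 s[j]='a': π[7]=0 (border '')
j=8 s[j]='d': π[8]=0 (border '')
j=9 s[j]='b': π[9]=1 (border 'b')
j=10 s[j]='b': k: 1→0; π[10]=1 (border 'b')
j=11 s[j]='c': k: 1→0; π[11]=0 (border '')
j=12 s[j]='c': π[12]=0 (border '')
j=13 s[j]='b': π[13]=1 (border 'b')
j=14 s[j]='b': k: 1→0; π[14]=1 (border 'b')
j=15 s[j]='b': k: 1→0; π[15]=1 (border 'b')
j=16 s[j]='d': π[16]=2 (border 'bd')
j=17 s[j]='d': k: 2→0; π[17]=0 (border '')
j=18 s[j]='b': π[18]=1 (border 'b')

[0, 0, 0, 1, 1, 0, 0, 0, 0, 1, 1, 0, 0, 1, 1, 1, 2, 0, 1]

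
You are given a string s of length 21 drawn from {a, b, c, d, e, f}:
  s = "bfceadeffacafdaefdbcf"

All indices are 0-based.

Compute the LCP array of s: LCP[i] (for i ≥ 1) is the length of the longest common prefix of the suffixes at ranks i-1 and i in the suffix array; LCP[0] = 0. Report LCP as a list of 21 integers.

rank→(start, suffix):
  0 → (9, 'acafdaefdbcf')
  1 → (4, 'adeffacafdaefdbcf')
  2 → (14, 'aefdbcf')
  3 → (11, 'afdaefdbcf')
  4 → (18, 'bcf')
  5 → (0, 'bfceadeffacafdaefdbcf')
  6 → (10, 'cafdaefdbcf')
  7 → (2, 'ceadeffacafdaefdbcf')
  8 → (19, 'cf')
  9 → (13, 'daefdbcf')
  10 → (17, 'dbcf')
  11 → (5, 'deffacafdaefdbcf')
  12 → (3, 'eadeffacafdaefdbcf')
  13 → (15, 'efdbcf')
  14 → (6, 'effacafdaefdbcf')
  15 → (20, 'f')
  16 → (8, 'facafdaefdbcf')
  17 → (1, 'fceadeffacafdaefdbcf')
  18 → (12, 'fdaefdbcf')
  19 → (16, 'fdbcf')
  20 → (7, 'ffacafdaefdbcf')

SA = [9, 4, 14, 11, 18, 0, 10, 2, 19, 13, 17, 5, 3, 15, 6, 20, 8, 1, 12, 16, 7]
i: (SA[i-1],SA[i]) lcp shared
  1: (9,4) 1 'a'
  2: (4,14) 1 'a'
  3: (14,11) 1 'a'
  4: (11,18) 0 ''
  5: (18,0) 1 'b'
  6: (0,10) 0 ''
  7: (10,2) 1 'c'
  8: (2,19) 1 'c'
  9: (19,13) 0 ''
  10: (13,17) 1 'd'
  11: (17,5) 1 'd'
  12: (5,3) 0 ''
  13: (3,15) 1 'e'
  14: (15,6) 2 'ef'
  15: (6,20) 0 ''
  16: (20,8) 1 'f'
  17: (8,1) 1 'f'
  18: (1,12) 1 'f'
  19: (12,16) 2 'fd'
  20: (16,7) 1 'f'

[0, 1, 1, 1, 0, 1, 0, 1, 1, 0, 1, 1, 0, 1, 2, 0, 1, 1, 1, 2, 1]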